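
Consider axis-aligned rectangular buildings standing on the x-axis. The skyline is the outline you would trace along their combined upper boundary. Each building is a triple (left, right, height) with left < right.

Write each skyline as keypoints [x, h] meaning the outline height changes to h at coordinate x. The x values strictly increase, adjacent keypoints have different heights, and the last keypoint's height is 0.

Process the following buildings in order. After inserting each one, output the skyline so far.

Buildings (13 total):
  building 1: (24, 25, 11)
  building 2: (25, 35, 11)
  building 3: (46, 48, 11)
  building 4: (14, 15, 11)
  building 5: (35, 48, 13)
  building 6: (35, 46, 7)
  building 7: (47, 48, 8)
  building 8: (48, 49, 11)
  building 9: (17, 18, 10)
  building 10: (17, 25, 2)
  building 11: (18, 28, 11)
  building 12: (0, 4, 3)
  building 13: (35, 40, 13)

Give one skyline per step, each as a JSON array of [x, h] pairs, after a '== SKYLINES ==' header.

== SKYLINES ==
[[24,11],[25,0]]
[[24,11],[35,0]]
[[24,11],[35,0],[46,11],[48,0]]
[[14,11],[15,0],[24,11],[35,0],[46,11],[48,0]]
[[14,11],[15,0],[24,11],[35,13],[48,0]]
[[14,11],[15,0],[24,11],[35,13],[48,0]]
[[14,11],[15,0],[24,11],[35,13],[48,0]]
[[14,11],[15,0],[24,11],[35,13],[48,11],[49,0]]
[[14,11],[15,0],[17,10],[18,0],[24,11],[35,13],[48,11],[49,0]]
[[14,11],[15,0],[17,10],[18,2],[24,11],[35,13],[48,11],[49,0]]
[[14,11],[15,0],[17,10],[18,11],[35,13],[48,11],[49,0]]
[[0,3],[4,0],[14,11],[15,0],[17,10],[18,11],[35,13],[48,11],[49,0]]
[[0,3],[4,0],[14,11],[15,0],[17,10],[18,11],[35,13],[48,11],[49,0]]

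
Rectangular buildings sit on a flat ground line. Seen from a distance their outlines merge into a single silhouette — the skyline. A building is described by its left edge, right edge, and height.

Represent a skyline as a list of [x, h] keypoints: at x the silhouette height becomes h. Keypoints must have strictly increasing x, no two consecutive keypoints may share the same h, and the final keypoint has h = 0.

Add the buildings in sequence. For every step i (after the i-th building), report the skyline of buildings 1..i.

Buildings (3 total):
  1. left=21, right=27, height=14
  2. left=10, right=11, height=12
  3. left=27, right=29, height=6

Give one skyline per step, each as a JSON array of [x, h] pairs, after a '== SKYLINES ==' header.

== SKYLINES ==
[[21,14],[27,0]]
[[10,12],[11,0],[21,14],[27,0]]
[[10,12],[11,0],[21,14],[27,6],[29,0]]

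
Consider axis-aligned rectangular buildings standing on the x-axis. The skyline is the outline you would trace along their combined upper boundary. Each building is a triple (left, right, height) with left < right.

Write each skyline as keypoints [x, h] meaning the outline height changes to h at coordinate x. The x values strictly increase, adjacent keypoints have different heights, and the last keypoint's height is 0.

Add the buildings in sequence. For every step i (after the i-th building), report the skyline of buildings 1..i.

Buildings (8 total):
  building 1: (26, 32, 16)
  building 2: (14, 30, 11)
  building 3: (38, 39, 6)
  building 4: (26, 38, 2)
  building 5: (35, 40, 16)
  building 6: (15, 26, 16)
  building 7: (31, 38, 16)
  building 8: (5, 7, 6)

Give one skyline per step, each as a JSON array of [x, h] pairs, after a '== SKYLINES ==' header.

== SKYLINES ==
[[26,16],[32,0]]
[[14,11],[26,16],[32,0]]
[[14,11],[26,16],[32,0],[38,6],[39,0]]
[[14,11],[26,16],[32,2],[38,6],[39,0]]
[[14,11],[26,16],[32,2],[35,16],[40,0]]
[[14,11],[15,16],[32,2],[35,16],[40,0]]
[[14,11],[15,16],[40,0]]
[[5,6],[7,0],[14,11],[15,16],[40,0]]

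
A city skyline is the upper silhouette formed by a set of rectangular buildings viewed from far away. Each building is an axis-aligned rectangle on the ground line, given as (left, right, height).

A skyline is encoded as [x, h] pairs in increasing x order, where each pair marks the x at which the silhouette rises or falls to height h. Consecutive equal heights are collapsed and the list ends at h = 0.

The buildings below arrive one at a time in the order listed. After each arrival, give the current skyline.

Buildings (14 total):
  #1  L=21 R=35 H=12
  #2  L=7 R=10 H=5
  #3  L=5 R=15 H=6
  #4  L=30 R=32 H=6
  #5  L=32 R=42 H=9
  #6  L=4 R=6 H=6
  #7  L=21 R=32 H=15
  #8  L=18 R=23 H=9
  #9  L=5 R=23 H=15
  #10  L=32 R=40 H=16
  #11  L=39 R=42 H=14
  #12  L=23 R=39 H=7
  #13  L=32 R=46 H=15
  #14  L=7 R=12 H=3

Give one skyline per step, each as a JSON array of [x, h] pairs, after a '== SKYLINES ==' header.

== SKYLINES ==
[[21,12],[35,0]]
[[7,5],[10,0],[21,12],[35,0]]
[[5,6],[15,0],[21,12],[35,0]]
[[5,6],[15,0],[21,12],[35,0]]
[[5,6],[15,0],[21,12],[35,9],[42,0]]
[[4,6],[15,0],[21,12],[35,9],[42,0]]
[[4,6],[15,0],[21,15],[32,12],[35,9],[42,0]]
[[4,6],[15,0],[18,9],[21,15],[32,12],[35,9],[42,0]]
[[4,6],[5,15],[32,12],[35,9],[42,0]]
[[4,6],[5,15],[32,16],[40,9],[42,0]]
[[4,6],[5,15],[32,16],[40,14],[42,0]]
[[4,6],[5,15],[32,16],[40,14],[42,0]]
[[4,6],[5,15],[32,16],[40,15],[46,0]]
[[4,6],[5,15],[32,16],[40,15],[46,0]]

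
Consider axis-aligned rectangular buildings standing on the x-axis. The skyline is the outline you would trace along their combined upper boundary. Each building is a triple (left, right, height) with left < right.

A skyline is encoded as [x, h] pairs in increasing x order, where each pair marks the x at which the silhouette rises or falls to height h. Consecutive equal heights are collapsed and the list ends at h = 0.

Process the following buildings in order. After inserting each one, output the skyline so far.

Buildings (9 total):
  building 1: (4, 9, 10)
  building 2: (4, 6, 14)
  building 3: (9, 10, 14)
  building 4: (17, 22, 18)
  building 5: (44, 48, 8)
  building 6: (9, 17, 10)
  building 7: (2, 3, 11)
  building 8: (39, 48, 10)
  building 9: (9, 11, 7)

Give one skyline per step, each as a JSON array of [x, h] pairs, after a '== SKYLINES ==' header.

== SKYLINES ==
[[4,10],[9,0]]
[[4,14],[6,10],[9,0]]
[[4,14],[6,10],[9,14],[10,0]]
[[4,14],[6,10],[9,14],[10,0],[17,18],[22,0]]
[[4,14],[6,10],[9,14],[10,0],[17,18],[22,0],[44,8],[48,0]]
[[4,14],[6,10],[9,14],[10,10],[17,18],[22,0],[44,8],[48,0]]
[[2,11],[3,0],[4,14],[6,10],[9,14],[10,10],[17,18],[22,0],[44,8],[48,0]]
[[2,11],[3,0],[4,14],[6,10],[9,14],[10,10],[17,18],[22,0],[39,10],[48,0]]
[[2,11],[3,0],[4,14],[6,10],[9,14],[10,10],[17,18],[22,0],[39,10],[48,0]]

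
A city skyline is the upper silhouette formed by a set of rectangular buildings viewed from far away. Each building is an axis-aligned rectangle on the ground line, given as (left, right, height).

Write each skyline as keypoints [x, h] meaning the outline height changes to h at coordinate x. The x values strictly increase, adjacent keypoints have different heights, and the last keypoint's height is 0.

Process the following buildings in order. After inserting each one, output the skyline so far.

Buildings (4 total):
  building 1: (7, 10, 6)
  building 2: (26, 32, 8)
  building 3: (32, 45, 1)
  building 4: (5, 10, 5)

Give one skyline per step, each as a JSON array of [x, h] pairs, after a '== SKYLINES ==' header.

== SKYLINES ==
[[7,6],[10,0]]
[[7,6],[10,0],[26,8],[32,0]]
[[7,6],[10,0],[26,8],[32,1],[45,0]]
[[5,5],[7,6],[10,0],[26,8],[32,1],[45,0]]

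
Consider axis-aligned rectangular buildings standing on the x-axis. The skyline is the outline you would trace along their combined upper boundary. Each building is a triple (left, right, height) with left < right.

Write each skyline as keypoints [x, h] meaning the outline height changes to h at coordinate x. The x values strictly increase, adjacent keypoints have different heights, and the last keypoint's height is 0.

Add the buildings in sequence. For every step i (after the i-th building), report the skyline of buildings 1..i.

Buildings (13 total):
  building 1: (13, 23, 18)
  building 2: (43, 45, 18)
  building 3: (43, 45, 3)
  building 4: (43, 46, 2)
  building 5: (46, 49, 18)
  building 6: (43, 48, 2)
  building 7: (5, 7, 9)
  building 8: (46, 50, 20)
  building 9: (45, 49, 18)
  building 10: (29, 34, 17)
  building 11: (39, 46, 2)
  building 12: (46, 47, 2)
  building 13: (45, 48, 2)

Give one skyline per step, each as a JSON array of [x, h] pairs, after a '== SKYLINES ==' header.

== SKYLINES ==
[[13,18],[23,0]]
[[13,18],[23,0],[43,18],[45,0]]
[[13,18],[23,0],[43,18],[45,0]]
[[13,18],[23,0],[43,18],[45,2],[46,0]]
[[13,18],[23,0],[43,18],[45,2],[46,18],[49,0]]
[[13,18],[23,0],[43,18],[45,2],[46,18],[49,0]]
[[5,9],[7,0],[13,18],[23,0],[43,18],[45,2],[46,18],[49,0]]
[[5,9],[7,0],[13,18],[23,0],[43,18],[45,2],[46,20],[50,0]]
[[5,9],[7,0],[13,18],[23,0],[43,18],[46,20],[50,0]]
[[5,9],[7,0],[13,18],[23,0],[29,17],[34,0],[43,18],[46,20],[50,0]]
[[5,9],[7,0],[13,18],[23,0],[29,17],[34,0],[39,2],[43,18],[46,20],[50,0]]
[[5,9],[7,0],[13,18],[23,0],[29,17],[34,0],[39,2],[43,18],[46,20],[50,0]]
[[5,9],[7,0],[13,18],[23,0],[29,17],[34,0],[39,2],[43,18],[46,20],[50,0]]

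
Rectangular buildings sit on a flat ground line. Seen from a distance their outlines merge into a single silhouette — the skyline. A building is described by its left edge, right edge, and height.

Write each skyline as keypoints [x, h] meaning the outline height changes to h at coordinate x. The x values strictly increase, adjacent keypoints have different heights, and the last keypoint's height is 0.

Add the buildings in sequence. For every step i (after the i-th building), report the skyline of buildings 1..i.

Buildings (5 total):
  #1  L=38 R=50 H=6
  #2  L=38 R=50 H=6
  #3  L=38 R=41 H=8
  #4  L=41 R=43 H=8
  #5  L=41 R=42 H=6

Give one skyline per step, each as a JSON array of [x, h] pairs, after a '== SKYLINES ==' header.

== SKYLINES ==
[[38,6],[50,0]]
[[38,6],[50,0]]
[[38,8],[41,6],[50,0]]
[[38,8],[43,6],[50,0]]
[[38,8],[43,6],[50,0]]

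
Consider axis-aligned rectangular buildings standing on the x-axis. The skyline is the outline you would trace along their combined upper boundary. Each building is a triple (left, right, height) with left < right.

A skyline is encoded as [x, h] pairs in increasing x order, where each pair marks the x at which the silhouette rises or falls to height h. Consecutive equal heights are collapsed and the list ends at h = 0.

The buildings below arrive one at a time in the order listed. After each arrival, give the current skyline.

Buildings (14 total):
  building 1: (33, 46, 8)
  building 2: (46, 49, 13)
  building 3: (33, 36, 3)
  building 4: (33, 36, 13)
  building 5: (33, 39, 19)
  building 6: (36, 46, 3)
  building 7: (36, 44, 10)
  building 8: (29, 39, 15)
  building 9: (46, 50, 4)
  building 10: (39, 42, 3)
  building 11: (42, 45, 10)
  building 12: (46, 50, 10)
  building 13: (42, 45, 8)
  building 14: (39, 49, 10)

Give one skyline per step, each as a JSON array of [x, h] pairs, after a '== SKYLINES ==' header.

== SKYLINES ==
[[33,8],[46,0]]
[[33,8],[46,13],[49,0]]
[[33,8],[46,13],[49,0]]
[[33,13],[36,8],[46,13],[49,0]]
[[33,19],[39,8],[46,13],[49,0]]
[[33,19],[39,8],[46,13],[49,0]]
[[33,19],[39,10],[44,8],[46,13],[49,0]]
[[29,15],[33,19],[39,10],[44,8],[46,13],[49,0]]
[[29,15],[33,19],[39,10],[44,8],[46,13],[49,4],[50,0]]
[[29,15],[33,19],[39,10],[44,8],[46,13],[49,4],[50,0]]
[[29,15],[33,19],[39,10],[45,8],[46,13],[49,4],[50,0]]
[[29,15],[33,19],[39,10],[45,8],[46,13],[49,10],[50,0]]
[[29,15],[33,19],[39,10],[45,8],[46,13],[49,10],[50,0]]
[[29,15],[33,19],[39,10],[46,13],[49,10],[50,0]]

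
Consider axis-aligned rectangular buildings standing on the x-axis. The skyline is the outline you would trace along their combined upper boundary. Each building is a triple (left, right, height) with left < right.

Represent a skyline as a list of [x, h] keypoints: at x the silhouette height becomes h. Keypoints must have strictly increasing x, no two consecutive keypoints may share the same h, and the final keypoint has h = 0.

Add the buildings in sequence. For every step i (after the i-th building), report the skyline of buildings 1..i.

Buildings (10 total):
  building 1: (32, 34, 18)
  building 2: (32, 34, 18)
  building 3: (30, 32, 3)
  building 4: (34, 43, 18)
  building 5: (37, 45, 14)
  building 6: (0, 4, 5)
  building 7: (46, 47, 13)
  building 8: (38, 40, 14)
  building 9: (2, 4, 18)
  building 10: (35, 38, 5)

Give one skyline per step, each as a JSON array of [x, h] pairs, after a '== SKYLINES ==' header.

== SKYLINES ==
[[32,18],[34,0]]
[[32,18],[34,0]]
[[30,3],[32,18],[34,0]]
[[30,3],[32,18],[43,0]]
[[30,3],[32,18],[43,14],[45,0]]
[[0,5],[4,0],[30,3],[32,18],[43,14],[45,0]]
[[0,5],[4,0],[30,3],[32,18],[43,14],[45,0],[46,13],[47,0]]
[[0,5],[4,0],[30,3],[32,18],[43,14],[45,0],[46,13],[47,0]]
[[0,5],[2,18],[4,0],[30,3],[32,18],[43,14],[45,0],[46,13],[47,0]]
[[0,5],[2,18],[4,0],[30,3],[32,18],[43,14],[45,0],[46,13],[47,0]]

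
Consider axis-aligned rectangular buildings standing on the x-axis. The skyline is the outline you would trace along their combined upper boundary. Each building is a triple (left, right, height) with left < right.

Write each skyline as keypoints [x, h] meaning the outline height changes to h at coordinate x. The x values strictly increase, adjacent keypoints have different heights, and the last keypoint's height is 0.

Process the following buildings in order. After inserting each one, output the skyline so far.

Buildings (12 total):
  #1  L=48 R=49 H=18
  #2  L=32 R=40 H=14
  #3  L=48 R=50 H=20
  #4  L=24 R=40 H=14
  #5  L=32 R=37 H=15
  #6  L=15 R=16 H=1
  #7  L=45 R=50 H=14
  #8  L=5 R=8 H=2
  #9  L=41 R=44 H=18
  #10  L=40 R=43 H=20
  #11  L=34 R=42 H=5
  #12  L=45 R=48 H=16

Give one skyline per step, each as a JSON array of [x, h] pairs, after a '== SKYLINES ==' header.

== SKYLINES ==
[[48,18],[49,0]]
[[32,14],[40,0],[48,18],[49,0]]
[[32,14],[40,0],[48,20],[50,0]]
[[24,14],[40,0],[48,20],[50,0]]
[[24,14],[32,15],[37,14],[40,0],[48,20],[50,0]]
[[15,1],[16,0],[24,14],[32,15],[37,14],[40,0],[48,20],[50,0]]
[[15,1],[16,0],[24,14],[32,15],[37,14],[40,0],[45,14],[48,20],[50,0]]
[[5,2],[8,0],[15,1],[16,0],[24,14],[32,15],[37,14],[40,0],[45,14],[48,20],[50,0]]
[[5,2],[8,0],[15,1],[16,0],[24,14],[32,15],[37,14],[40,0],[41,18],[44,0],[45,14],[48,20],[50,0]]
[[5,2],[8,0],[15,1],[16,0],[24,14],[32,15],[37,14],[40,20],[43,18],[44,0],[45,14],[48,20],[50,0]]
[[5,2],[8,0],[15,1],[16,0],[24,14],[32,15],[37,14],[40,20],[43,18],[44,0],[45,14],[48,20],[50,0]]
[[5,2],[8,0],[15,1],[16,0],[24,14],[32,15],[37,14],[40,20],[43,18],[44,0],[45,16],[48,20],[50,0]]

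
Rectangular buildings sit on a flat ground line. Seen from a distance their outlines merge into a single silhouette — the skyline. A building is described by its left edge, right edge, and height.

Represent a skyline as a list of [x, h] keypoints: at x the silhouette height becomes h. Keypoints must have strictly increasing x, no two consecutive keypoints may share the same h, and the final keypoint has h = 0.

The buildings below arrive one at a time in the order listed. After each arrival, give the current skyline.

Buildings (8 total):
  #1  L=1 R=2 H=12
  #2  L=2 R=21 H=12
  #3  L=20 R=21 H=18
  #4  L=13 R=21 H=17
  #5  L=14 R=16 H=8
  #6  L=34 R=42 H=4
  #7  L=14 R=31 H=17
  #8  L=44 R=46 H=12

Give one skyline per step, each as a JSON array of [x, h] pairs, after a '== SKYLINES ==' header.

== SKYLINES ==
[[1,12],[2,0]]
[[1,12],[21,0]]
[[1,12],[20,18],[21,0]]
[[1,12],[13,17],[20,18],[21,0]]
[[1,12],[13,17],[20,18],[21,0]]
[[1,12],[13,17],[20,18],[21,0],[34,4],[42,0]]
[[1,12],[13,17],[20,18],[21,17],[31,0],[34,4],[42,0]]
[[1,12],[13,17],[20,18],[21,17],[31,0],[34,4],[42,0],[44,12],[46,0]]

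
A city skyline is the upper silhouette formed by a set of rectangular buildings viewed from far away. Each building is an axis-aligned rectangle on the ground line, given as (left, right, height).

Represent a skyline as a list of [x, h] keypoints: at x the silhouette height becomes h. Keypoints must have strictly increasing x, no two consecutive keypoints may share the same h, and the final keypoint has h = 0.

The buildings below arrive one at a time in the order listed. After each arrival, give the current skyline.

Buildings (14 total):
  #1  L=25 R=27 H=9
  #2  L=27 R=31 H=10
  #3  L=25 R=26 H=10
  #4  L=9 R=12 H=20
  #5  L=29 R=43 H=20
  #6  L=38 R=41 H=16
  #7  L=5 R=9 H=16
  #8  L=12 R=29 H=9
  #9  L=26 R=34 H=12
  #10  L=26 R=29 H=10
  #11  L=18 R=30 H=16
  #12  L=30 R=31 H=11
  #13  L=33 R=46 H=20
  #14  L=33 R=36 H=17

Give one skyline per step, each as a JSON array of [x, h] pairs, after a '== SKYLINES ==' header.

== SKYLINES ==
[[25,9],[27,0]]
[[25,9],[27,10],[31,0]]
[[25,10],[26,9],[27,10],[31,0]]
[[9,20],[12,0],[25,10],[26,9],[27,10],[31,0]]
[[9,20],[12,0],[25,10],[26,9],[27,10],[29,20],[43,0]]
[[9,20],[12,0],[25,10],[26,9],[27,10],[29,20],[43,0]]
[[5,16],[9,20],[12,0],[25,10],[26,9],[27,10],[29,20],[43,0]]
[[5,16],[9,20],[12,9],[25,10],[26,9],[27,10],[29,20],[43,0]]
[[5,16],[9,20],[12,9],[25,10],[26,12],[29,20],[43,0]]
[[5,16],[9,20],[12,9],[25,10],[26,12],[29,20],[43,0]]
[[5,16],[9,20],[12,9],[18,16],[29,20],[43,0]]
[[5,16],[9,20],[12,9],[18,16],[29,20],[43,0]]
[[5,16],[9,20],[12,9],[18,16],[29,20],[46,0]]
[[5,16],[9,20],[12,9],[18,16],[29,20],[46,0]]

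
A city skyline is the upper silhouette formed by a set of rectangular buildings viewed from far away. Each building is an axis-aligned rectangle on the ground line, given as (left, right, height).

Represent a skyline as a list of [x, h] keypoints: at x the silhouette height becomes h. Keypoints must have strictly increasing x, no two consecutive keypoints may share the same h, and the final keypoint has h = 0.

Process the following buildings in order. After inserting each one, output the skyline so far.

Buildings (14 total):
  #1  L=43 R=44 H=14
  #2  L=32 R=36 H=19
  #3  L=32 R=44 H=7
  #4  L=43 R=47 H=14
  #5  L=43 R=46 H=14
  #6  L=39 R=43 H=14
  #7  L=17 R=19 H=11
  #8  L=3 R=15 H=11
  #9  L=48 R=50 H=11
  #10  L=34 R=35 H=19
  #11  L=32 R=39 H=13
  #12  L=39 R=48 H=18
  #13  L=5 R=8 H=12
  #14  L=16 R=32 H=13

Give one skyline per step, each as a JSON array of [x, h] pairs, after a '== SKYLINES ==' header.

== SKYLINES ==
[[43,14],[44,0]]
[[32,19],[36,0],[43,14],[44,0]]
[[32,19],[36,7],[43,14],[44,0]]
[[32,19],[36,7],[43,14],[47,0]]
[[32,19],[36,7],[43,14],[47,0]]
[[32,19],[36,7],[39,14],[47,0]]
[[17,11],[19,0],[32,19],[36,7],[39,14],[47,0]]
[[3,11],[15,0],[17,11],[19,0],[32,19],[36,7],[39,14],[47,0]]
[[3,11],[15,0],[17,11],[19,0],[32,19],[36,7],[39,14],[47,0],[48,11],[50,0]]
[[3,11],[15,0],[17,11],[19,0],[32,19],[36,7],[39,14],[47,0],[48,11],[50,0]]
[[3,11],[15,0],[17,11],[19,0],[32,19],[36,13],[39,14],[47,0],[48,11],[50,0]]
[[3,11],[15,0],[17,11],[19,0],[32,19],[36,13],[39,18],[48,11],[50,0]]
[[3,11],[5,12],[8,11],[15,0],[17,11],[19,0],[32,19],[36,13],[39,18],[48,11],[50,0]]
[[3,11],[5,12],[8,11],[15,0],[16,13],[32,19],[36,13],[39,18],[48,11],[50,0]]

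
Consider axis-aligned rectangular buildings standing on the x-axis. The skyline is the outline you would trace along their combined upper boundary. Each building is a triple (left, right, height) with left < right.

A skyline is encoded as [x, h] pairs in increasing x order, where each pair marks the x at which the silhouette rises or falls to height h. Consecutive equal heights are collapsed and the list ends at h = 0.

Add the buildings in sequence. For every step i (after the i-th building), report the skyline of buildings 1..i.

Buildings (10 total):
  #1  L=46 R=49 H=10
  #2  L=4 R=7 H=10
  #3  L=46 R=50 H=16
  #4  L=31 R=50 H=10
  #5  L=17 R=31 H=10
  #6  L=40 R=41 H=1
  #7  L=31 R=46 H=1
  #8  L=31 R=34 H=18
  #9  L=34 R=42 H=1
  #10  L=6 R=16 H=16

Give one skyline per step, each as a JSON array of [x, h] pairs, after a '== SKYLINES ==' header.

== SKYLINES ==
[[46,10],[49,0]]
[[4,10],[7,0],[46,10],[49,0]]
[[4,10],[7,0],[46,16],[50,0]]
[[4,10],[7,0],[31,10],[46,16],[50,0]]
[[4,10],[7,0],[17,10],[46,16],[50,0]]
[[4,10],[7,0],[17,10],[46,16],[50,0]]
[[4,10],[7,0],[17,10],[46,16],[50,0]]
[[4,10],[7,0],[17,10],[31,18],[34,10],[46,16],[50,0]]
[[4,10],[7,0],[17,10],[31,18],[34,10],[46,16],[50,0]]
[[4,10],[6,16],[16,0],[17,10],[31,18],[34,10],[46,16],[50,0]]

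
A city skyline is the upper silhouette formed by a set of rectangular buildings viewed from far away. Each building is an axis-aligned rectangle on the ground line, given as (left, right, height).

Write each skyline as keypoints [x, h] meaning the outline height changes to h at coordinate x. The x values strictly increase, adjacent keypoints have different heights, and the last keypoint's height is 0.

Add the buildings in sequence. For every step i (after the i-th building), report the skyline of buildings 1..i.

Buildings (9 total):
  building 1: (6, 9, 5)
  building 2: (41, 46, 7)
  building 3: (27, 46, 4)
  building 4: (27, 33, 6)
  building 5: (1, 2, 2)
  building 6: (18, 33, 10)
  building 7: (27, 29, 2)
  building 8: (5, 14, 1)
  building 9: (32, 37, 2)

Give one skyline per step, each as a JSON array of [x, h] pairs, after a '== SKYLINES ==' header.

== SKYLINES ==
[[6,5],[9,0]]
[[6,5],[9,0],[41,7],[46,0]]
[[6,5],[9,0],[27,4],[41,7],[46,0]]
[[6,5],[9,0],[27,6],[33,4],[41,7],[46,0]]
[[1,2],[2,0],[6,5],[9,0],[27,6],[33,4],[41,7],[46,0]]
[[1,2],[2,0],[6,5],[9,0],[18,10],[33,4],[41,7],[46,0]]
[[1,2],[2,0],[6,5],[9,0],[18,10],[33,4],[41,7],[46,0]]
[[1,2],[2,0],[5,1],[6,5],[9,1],[14,0],[18,10],[33,4],[41,7],[46,0]]
[[1,2],[2,0],[5,1],[6,5],[9,1],[14,0],[18,10],[33,4],[41,7],[46,0]]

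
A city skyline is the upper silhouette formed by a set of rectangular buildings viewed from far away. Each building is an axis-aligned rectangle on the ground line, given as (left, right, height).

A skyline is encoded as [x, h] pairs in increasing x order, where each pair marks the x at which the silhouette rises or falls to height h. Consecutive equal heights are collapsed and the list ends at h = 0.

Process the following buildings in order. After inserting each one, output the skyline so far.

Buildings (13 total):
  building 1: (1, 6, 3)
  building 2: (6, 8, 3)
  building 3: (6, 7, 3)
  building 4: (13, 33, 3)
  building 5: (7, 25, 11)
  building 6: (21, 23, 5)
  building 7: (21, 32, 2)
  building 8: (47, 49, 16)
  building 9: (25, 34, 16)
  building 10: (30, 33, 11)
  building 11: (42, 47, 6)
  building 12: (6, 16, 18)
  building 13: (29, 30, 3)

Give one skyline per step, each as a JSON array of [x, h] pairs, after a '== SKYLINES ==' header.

== SKYLINES ==
[[1,3],[6,0]]
[[1,3],[8,0]]
[[1,3],[8,0]]
[[1,3],[8,0],[13,3],[33,0]]
[[1,3],[7,11],[25,3],[33,0]]
[[1,3],[7,11],[25,3],[33,0]]
[[1,3],[7,11],[25,3],[33,0]]
[[1,3],[7,11],[25,3],[33,0],[47,16],[49,0]]
[[1,3],[7,11],[25,16],[34,0],[47,16],[49,0]]
[[1,3],[7,11],[25,16],[34,0],[47,16],[49,0]]
[[1,3],[7,11],[25,16],[34,0],[42,6],[47,16],[49,0]]
[[1,3],[6,18],[16,11],[25,16],[34,0],[42,6],[47,16],[49,0]]
[[1,3],[6,18],[16,11],[25,16],[34,0],[42,6],[47,16],[49,0]]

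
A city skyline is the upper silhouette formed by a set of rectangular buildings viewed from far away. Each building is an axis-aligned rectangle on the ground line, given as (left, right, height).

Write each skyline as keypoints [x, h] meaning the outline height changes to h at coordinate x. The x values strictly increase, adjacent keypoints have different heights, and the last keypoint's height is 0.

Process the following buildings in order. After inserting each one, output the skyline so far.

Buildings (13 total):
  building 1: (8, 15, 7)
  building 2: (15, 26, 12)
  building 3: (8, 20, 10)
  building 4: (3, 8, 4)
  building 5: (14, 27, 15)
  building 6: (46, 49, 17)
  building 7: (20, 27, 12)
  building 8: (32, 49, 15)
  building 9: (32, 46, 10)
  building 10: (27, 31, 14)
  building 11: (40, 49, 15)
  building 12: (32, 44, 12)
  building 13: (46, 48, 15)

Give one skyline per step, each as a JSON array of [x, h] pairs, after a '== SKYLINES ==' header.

== SKYLINES ==
[[8,7],[15,0]]
[[8,7],[15,12],[26,0]]
[[8,10],[15,12],[26,0]]
[[3,4],[8,10],[15,12],[26,0]]
[[3,4],[8,10],[14,15],[27,0]]
[[3,4],[8,10],[14,15],[27,0],[46,17],[49,0]]
[[3,4],[8,10],[14,15],[27,0],[46,17],[49,0]]
[[3,4],[8,10],[14,15],[27,0],[32,15],[46,17],[49,0]]
[[3,4],[8,10],[14,15],[27,0],[32,15],[46,17],[49,0]]
[[3,4],[8,10],[14,15],[27,14],[31,0],[32,15],[46,17],[49,0]]
[[3,4],[8,10],[14,15],[27,14],[31,0],[32,15],[46,17],[49,0]]
[[3,4],[8,10],[14,15],[27,14],[31,0],[32,15],[46,17],[49,0]]
[[3,4],[8,10],[14,15],[27,14],[31,0],[32,15],[46,17],[49,0]]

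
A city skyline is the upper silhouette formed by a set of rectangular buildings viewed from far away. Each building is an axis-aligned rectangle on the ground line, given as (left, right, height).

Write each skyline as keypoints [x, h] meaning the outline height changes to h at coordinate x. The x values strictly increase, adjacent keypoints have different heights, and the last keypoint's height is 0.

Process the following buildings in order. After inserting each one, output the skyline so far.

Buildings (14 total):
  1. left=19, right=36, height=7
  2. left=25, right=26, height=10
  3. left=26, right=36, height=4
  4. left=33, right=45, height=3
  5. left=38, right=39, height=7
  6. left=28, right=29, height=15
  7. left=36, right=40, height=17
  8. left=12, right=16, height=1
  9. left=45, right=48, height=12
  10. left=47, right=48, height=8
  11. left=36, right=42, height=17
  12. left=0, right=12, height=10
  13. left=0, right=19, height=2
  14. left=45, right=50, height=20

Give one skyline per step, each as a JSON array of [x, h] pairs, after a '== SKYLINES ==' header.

== SKYLINES ==
[[19,7],[36,0]]
[[19,7],[25,10],[26,7],[36,0]]
[[19,7],[25,10],[26,7],[36,0]]
[[19,7],[25,10],[26,7],[36,3],[45,0]]
[[19,7],[25,10],[26,7],[36,3],[38,7],[39,3],[45,0]]
[[19,7],[25,10],[26,7],[28,15],[29,7],[36,3],[38,7],[39,3],[45,0]]
[[19,7],[25,10],[26,7],[28,15],[29,7],[36,17],[40,3],[45,0]]
[[12,1],[16,0],[19,7],[25,10],[26,7],[28,15],[29,7],[36,17],[40,3],[45,0]]
[[12,1],[16,0],[19,7],[25,10],[26,7],[28,15],[29,7],[36,17],[40,3],[45,12],[48,0]]
[[12,1],[16,0],[19,7],[25,10],[26,7],[28,15],[29,7],[36,17],[40,3],[45,12],[48,0]]
[[12,1],[16,0],[19,7],[25,10],[26,7],[28,15],[29,7],[36,17],[42,3],[45,12],[48,0]]
[[0,10],[12,1],[16,0],[19,7],[25,10],[26,7],[28,15],[29,7],[36,17],[42,3],[45,12],[48,0]]
[[0,10],[12,2],[19,7],[25,10],[26,7],[28,15],[29,7],[36,17],[42,3],[45,12],[48,0]]
[[0,10],[12,2],[19,7],[25,10],[26,7],[28,15],[29,7],[36,17],[42,3],[45,20],[50,0]]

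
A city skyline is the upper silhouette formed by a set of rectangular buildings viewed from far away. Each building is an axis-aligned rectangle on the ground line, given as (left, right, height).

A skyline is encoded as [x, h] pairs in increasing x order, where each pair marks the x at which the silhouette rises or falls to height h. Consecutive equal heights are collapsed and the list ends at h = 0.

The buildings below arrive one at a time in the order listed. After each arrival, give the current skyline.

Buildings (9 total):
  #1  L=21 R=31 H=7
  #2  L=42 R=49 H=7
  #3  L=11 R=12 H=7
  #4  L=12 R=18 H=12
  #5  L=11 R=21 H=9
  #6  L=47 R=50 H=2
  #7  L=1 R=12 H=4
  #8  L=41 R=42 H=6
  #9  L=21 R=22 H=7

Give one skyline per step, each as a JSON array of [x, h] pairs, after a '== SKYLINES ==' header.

== SKYLINES ==
[[21,7],[31,0]]
[[21,7],[31,0],[42,7],[49,0]]
[[11,7],[12,0],[21,7],[31,0],[42,7],[49,0]]
[[11,7],[12,12],[18,0],[21,7],[31,0],[42,7],[49,0]]
[[11,9],[12,12],[18,9],[21,7],[31,0],[42,7],[49,0]]
[[11,9],[12,12],[18,9],[21,7],[31,0],[42,7],[49,2],[50,0]]
[[1,4],[11,9],[12,12],[18,9],[21,7],[31,0],[42,7],[49,2],[50,0]]
[[1,4],[11,9],[12,12],[18,9],[21,7],[31,0],[41,6],[42,7],[49,2],[50,0]]
[[1,4],[11,9],[12,12],[18,9],[21,7],[31,0],[41,6],[42,7],[49,2],[50,0]]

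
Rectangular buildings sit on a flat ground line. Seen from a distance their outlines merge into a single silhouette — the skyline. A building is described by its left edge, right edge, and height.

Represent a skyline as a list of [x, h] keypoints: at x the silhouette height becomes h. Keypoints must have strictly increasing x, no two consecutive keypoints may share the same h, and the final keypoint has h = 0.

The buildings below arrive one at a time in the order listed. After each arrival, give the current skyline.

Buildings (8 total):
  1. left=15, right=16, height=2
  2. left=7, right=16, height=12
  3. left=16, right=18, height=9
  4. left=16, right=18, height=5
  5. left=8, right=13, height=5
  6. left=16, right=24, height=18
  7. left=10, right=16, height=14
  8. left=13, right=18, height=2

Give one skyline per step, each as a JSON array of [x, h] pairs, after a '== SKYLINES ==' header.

== SKYLINES ==
[[15,2],[16,0]]
[[7,12],[16,0]]
[[7,12],[16,9],[18,0]]
[[7,12],[16,9],[18,0]]
[[7,12],[16,9],[18,0]]
[[7,12],[16,18],[24,0]]
[[7,12],[10,14],[16,18],[24,0]]
[[7,12],[10,14],[16,18],[24,0]]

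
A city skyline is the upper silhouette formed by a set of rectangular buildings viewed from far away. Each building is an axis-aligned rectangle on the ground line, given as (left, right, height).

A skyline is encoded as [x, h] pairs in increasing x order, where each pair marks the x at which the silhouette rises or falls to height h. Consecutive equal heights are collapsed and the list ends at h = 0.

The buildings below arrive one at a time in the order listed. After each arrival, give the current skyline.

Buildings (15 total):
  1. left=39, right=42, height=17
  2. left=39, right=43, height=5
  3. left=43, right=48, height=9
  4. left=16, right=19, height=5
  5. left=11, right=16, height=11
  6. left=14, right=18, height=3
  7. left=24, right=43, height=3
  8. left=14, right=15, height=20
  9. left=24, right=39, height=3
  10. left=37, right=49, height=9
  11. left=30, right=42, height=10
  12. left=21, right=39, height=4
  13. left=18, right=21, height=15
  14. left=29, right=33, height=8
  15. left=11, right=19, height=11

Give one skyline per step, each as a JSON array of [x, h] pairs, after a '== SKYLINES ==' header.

== SKYLINES ==
[[39,17],[42,0]]
[[39,17],[42,5],[43,0]]
[[39,17],[42,5],[43,9],[48,0]]
[[16,5],[19,0],[39,17],[42,5],[43,9],[48,0]]
[[11,11],[16,5],[19,0],[39,17],[42,5],[43,9],[48,0]]
[[11,11],[16,5],[19,0],[39,17],[42,5],[43,9],[48,0]]
[[11,11],[16,5],[19,0],[24,3],[39,17],[42,5],[43,9],[48,0]]
[[11,11],[14,20],[15,11],[16,5],[19,0],[24,3],[39,17],[42,5],[43,9],[48,0]]
[[11,11],[14,20],[15,11],[16,5],[19,0],[24,3],[39,17],[42,5],[43,9],[48,0]]
[[11,11],[14,20],[15,11],[16,5],[19,0],[24,3],[37,9],[39,17],[42,9],[49,0]]
[[11,11],[14,20],[15,11],[16,5],[19,0],[24,3],[30,10],[39,17],[42,9],[49,0]]
[[11,11],[14,20],[15,11],[16,5],[19,0],[21,4],[30,10],[39,17],[42,9],[49,0]]
[[11,11],[14,20],[15,11],[16,5],[18,15],[21,4],[30,10],[39,17],[42,9],[49,0]]
[[11,11],[14,20],[15,11],[16,5],[18,15],[21,4],[29,8],[30,10],[39,17],[42,9],[49,0]]
[[11,11],[14,20],[15,11],[18,15],[21,4],[29,8],[30,10],[39,17],[42,9],[49,0]]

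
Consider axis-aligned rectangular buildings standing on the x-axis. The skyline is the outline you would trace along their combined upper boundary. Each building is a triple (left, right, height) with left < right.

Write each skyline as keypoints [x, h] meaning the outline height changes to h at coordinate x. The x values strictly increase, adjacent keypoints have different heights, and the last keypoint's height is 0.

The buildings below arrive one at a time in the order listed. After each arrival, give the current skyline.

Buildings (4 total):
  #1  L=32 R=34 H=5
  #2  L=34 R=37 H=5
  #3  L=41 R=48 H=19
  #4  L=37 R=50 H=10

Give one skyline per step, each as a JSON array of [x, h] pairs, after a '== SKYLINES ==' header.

== SKYLINES ==
[[32,5],[34,0]]
[[32,5],[37,0]]
[[32,5],[37,0],[41,19],[48,0]]
[[32,5],[37,10],[41,19],[48,10],[50,0]]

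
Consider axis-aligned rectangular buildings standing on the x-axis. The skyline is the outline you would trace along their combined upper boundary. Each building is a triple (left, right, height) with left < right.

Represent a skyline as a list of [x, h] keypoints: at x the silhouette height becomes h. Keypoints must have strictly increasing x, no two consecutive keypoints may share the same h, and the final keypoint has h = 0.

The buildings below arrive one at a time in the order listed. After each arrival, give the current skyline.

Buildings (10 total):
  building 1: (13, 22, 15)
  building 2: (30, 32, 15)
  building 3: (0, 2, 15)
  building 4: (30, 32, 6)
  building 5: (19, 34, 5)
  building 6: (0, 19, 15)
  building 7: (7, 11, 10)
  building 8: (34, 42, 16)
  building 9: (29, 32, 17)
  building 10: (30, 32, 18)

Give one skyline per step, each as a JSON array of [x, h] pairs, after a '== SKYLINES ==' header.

== SKYLINES ==
[[13,15],[22,0]]
[[13,15],[22,0],[30,15],[32,0]]
[[0,15],[2,0],[13,15],[22,0],[30,15],[32,0]]
[[0,15],[2,0],[13,15],[22,0],[30,15],[32,0]]
[[0,15],[2,0],[13,15],[22,5],[30,15],[32,5],[34,0]]
[[0,15],[22,5],[30,15],[32,5],[34,0]]
[[0,15],[22,5],[30,15],[32,5],[34,0]]
[[0,15],[22,5],[30,15],[32,5],[34,16],[42,0]]
[[0,15],[22,5],[29,17],[32,5],[34,16],[42,0]]
[[0,15],[22,5],[29,17],[30,18],[32,5],[34,16],[42,0]]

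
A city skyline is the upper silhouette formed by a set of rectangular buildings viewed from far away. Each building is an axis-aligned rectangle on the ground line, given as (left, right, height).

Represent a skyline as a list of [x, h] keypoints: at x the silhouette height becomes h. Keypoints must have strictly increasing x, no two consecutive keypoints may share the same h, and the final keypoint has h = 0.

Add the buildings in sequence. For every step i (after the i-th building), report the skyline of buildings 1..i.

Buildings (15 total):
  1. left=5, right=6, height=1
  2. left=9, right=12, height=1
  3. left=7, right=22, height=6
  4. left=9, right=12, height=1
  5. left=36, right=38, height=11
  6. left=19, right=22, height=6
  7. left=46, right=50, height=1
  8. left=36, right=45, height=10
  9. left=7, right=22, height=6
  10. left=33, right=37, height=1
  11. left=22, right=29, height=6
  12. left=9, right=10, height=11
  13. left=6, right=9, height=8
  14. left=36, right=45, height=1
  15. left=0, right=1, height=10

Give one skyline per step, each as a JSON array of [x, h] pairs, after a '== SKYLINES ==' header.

== SKYLINES ==
[[5,1],[6,0]]
[[5,1],[6,0],[9,1],[12,0]]
[[5,1],[6,0],[7,6],[22,0]]
[[5,1],[6,0],[7,6],[22,0]]
[[5,1],[6,0],[7,6],[22,0],[36,11],[38,0]]
[[5,1],[6,0],[7,6],[22,0],[36,11],[38,0]]
[[5,1],[6,0],[7,6],[22,0],[36,11],[38,0],[46,1],[50,0]]
[[5,1],[6,0],[7,6],[22,0],[36,11],[38,10],[45,0],[46,1],[50,0]]
[[5,1],[6,0],[7,6],[22,0],[36,11],[38,10],[45,0],[46,1],[50,0]]
[[5,1],[6,0],[7,6],[22,0],[33,1],[36,11],[38,10],[45,0],[46,1],[50,0]]
[[5,1],[6,0],[7,6],[29,0],[33,1],[36,11],[38,10],[45,0],[46,1],[50,0]]
[[5,1],[6,0],[7,6],[9,11],[10,6],[29,0],[33,1],[36,11],[38,10],[45,0],[46,1],[50,0]]
[[5,1],[6,8],[9,11],[10,6],[29,0],[33,1],[36,11],[38,10],[45,0],[46,1],[50,0]]
[[5,1],[6,8],[9,11],[10,6],[29,0],[33,1],[36,11],[38,10],[45,0],[46,1],[50,0]]
[[0,10],[1,0],[5,1],[6,8],[9,11],[10,6],[29,0],[33,1],[36,11],[38,10],[45,0],[46,1],[50,0]]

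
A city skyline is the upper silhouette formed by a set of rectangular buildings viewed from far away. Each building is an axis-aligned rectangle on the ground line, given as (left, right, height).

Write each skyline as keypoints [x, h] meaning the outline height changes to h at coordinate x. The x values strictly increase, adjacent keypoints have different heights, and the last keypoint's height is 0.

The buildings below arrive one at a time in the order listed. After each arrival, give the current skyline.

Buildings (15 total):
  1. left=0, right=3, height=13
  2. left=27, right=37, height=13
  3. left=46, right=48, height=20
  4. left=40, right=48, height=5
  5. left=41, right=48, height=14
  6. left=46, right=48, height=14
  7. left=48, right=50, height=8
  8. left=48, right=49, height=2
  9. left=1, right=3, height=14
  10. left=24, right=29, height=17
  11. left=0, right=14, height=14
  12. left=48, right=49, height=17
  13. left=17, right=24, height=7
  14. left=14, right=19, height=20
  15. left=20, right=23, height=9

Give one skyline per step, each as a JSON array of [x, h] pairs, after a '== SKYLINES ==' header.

== SKYLINES ==
[[0,13],[3,0]]
[[0,13],[3,0],[27,13],[37,0]]
[[0,13],[3,0],[27,13],[37,0],[46,20],[48,0]]
[[0,13],[3,0],[27,13],[37,0],[40,5],[46,20],[48,0]]
[[0,13],[3,0],[27,13],[37,0],[40,5],[41,14],[46,20],[48,0]]
[[0,13],[3,0],[27,13],[37,0],[40,5],[41,14],[46,20],[48,0]]
[[0,13],[3,0],[27,13],[37,0],[40,5],[41,14],[46,20],[48,8],[50,0]]
[[0,13],[3,0],[27,13],[37,0],[40,5],[41,14],[46,20],[48,8],[50,0]]
[[0,13],[1,14],[3,0],[27,13],[37,0],[40,5],[41,14],[46,20],[48,8],[50,0]]
[[0,13],[1,14],[3,0],[24,17],[29,13],[37,0],[40,5],[41,14],[46,20],[48,8],[50,0]]
[[0,14],[14,0],[24,17],[29,13],[37,0],[40,5],[41,14],[46,20],[48,8],[50,0]]
[[0,14],[14,0],[24,17],[29,13],[37,0],[40,5],[41,14],[46,20],[48,17],[49,8],[50,0]]
[[0,14],[14,0],[17,7],[24,17],[29,13],[37,0],[40,5],[41,14],[46,20],[48,17],[49,8],[50,0]]
[[0,14],[14,20],[19,7],[24,17],[29,13],[37,0],[40,5],[41,14],[46,20],[48,17],[49,8],[50,0]]
[[0,14],[14,20],[19,7],[20,9],[23,7],[24,17],[29,13],[37,0],[40,5],[41,14],[46,20],[48,17],[49,8],[50,0]]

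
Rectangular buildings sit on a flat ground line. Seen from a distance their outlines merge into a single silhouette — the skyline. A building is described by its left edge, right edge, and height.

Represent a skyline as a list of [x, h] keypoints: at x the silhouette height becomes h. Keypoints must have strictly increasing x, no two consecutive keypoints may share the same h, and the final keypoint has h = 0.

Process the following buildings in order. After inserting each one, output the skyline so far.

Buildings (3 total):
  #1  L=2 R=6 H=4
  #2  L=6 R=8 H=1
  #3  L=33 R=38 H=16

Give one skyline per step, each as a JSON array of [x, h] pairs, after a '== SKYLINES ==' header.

== SKYLINES ==
[[2,4],[6,0]]
[[2,4],[6,1],[8,0]]
[[2,4],[6,1],[8,0],[33,16],[38,0]]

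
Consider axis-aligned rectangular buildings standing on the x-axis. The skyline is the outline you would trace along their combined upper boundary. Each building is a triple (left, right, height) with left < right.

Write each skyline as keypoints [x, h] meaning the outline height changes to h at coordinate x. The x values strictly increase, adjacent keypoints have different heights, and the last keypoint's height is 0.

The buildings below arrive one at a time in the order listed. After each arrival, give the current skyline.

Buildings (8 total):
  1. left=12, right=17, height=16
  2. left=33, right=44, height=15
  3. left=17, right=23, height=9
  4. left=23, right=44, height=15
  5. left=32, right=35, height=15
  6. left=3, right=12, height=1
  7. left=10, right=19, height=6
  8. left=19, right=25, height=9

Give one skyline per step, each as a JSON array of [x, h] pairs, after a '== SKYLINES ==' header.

== SKYLINES ==
[[12,16],[17,0]]
[[12,16],[17,0],[33,15],[44,0]]
[[12,16],[17,9],[23,0],[33,15],[44,0]]
[[12,16],[17,9],[23,15],[44,0]]
[[12,16],[17,9],[23,15],[44,0]]
[[3,1],[12,16],[17,9],[23,15],[44,0]]
[[3,1],[10,6],[12,16],[17,9],[23,15],[44,0]]
[[3,1],[10,6],[12,16],[17,9],[23,15],[44,0]]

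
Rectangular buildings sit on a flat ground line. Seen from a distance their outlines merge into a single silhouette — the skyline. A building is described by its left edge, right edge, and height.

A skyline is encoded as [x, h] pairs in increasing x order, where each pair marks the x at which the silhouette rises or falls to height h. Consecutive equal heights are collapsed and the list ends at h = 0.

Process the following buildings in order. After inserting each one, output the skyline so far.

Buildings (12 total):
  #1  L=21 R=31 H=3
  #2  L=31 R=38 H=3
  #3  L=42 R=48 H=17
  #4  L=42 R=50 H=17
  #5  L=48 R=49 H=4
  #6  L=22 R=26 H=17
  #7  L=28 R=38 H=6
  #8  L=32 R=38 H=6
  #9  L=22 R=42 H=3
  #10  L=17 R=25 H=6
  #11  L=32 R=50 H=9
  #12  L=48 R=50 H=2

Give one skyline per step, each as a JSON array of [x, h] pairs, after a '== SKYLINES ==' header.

== SKYLINES ==
[[21,3],[31,0]]
[[21,3],[38,0]]
[[21,3],[38,0],[42,17],[48,0]]
[[21,3],[38,0],[42,17],[50,0]]
[[21,3],[38,0],[42,17],[50,0]]
[[21,3],[22,17],[26,3],[38,0],[42,17],[50,0]]
[[21,3],[22,17],[26,3],[28,6],[38,0],[42,17],[50,0]]
[[21,3],[22,17],[26,3],[28,6],[38,0],[42,17],[50,0]]
[[21,3],[22,17],[26,3],[28,6],[38,3],[42,17],[50,0]]
[[17,6],[22,17],[26,3],[28,6],[38,3],[42,17],[50,0]]
[[17,6],[22,17],[26,3],[28,6],[32,9],[42,17],[50,0]]
[[17,6],[22,17],[26,3],[28,6],[32,9],[42,17],[50,0]]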